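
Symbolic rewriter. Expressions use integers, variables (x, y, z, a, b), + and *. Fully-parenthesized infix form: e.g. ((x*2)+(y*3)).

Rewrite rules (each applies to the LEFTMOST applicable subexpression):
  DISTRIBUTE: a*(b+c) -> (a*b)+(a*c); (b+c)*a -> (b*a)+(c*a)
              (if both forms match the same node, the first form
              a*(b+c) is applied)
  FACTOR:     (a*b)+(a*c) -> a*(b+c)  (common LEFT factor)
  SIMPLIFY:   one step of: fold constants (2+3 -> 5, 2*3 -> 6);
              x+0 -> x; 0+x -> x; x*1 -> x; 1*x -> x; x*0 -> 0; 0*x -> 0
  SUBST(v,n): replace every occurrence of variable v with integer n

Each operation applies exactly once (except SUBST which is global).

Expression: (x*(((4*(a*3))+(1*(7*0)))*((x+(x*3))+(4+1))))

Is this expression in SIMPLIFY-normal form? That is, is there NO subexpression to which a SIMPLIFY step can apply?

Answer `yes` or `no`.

Answer: no

Derivation:
Expression: (x*(((4*(a*3))+(1*(7*0)))*((x+(x*3))+(4+1))))
Scanning for simplifiable subexpressions (pre-order)...
  at root: (x*(((4*(a*3))+(1*(7*0)))*((x+(x*3))+(4+1)))) (not simplifiable)
  at R: (((4*(a*3))+(1*(7*0)))*((x+(x*3))+(4+1))) (not simplifiable)
  at RL: ((4*(a*3))+(1*(7*0))) (not simplifiable)
  at RLL: (4*(a*3)) (not simplifiable)
  at RLLR: (a*3) (not simplifiable)
  at RLR: (1*(7*0)) (SIMPLIFIABLE)
  at RLRR: (7*0) (SIMPLIFIABLE)
  at RR: ((x+(x*3))+(4+1)) (not simplifiable)
  at RRL: (x+(x*3)) (not simplifiable)
  at RRLR: (x*3) (not simplifiable)
  at RRR: (4+1) (SIMPLIFIABLE)
Found simplifiable subexpr at path RLR: (1*(7*0))
One SIMPLIFY step would give: (x*(((4*(a*3))+(7*0))*((x+(x*3))+(4+1))))
-> NOT in normal form.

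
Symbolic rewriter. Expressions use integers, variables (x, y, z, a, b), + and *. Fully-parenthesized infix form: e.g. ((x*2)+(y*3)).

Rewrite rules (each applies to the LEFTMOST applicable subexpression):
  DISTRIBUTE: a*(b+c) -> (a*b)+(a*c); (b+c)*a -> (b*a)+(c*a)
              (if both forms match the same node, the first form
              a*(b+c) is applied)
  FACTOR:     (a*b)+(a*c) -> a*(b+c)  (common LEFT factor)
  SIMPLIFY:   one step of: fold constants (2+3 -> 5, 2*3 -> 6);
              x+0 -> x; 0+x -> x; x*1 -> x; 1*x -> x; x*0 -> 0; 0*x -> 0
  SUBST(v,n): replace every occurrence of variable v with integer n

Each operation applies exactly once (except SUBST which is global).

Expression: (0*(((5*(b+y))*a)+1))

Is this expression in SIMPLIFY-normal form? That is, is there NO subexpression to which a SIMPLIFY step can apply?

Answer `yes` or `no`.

Answer: no

Derivation:
Expression: (0*(((5*(b+y))*a)+1))
Scanning for simplifiable subexpressions (pre-order)...
  at root: (0*(((5*(b+y))*a)+1)) (SIMPLIFIABLE)
  at R: (((5*(b+y))*a)+1) (not simplifiable)
  at RL: ((5*(b+y))*a) (not simplifiable)
  at RLL: (5*(b+y)) (not simplifiable)
  at RLLR: (b+y) (not simplifiable)
Found simplifiable subexpr at path root: (0*(((5*(b+y))*a)+1))
One SIMPLIFY step would give: 0
-> NOT in normal form.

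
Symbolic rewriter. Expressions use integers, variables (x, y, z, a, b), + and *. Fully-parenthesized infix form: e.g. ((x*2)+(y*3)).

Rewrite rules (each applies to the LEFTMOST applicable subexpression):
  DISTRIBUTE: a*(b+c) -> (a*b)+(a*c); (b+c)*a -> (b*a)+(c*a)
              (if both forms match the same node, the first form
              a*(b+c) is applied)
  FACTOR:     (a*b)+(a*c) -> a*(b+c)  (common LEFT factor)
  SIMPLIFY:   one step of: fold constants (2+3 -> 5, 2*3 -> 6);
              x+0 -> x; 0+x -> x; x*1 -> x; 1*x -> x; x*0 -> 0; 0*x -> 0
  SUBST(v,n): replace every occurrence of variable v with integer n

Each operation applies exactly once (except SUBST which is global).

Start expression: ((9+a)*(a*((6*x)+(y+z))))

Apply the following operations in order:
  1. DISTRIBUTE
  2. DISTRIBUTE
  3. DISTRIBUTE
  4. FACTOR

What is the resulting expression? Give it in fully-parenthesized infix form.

Start: ((9+a)*(a*((6*x)+(y+z))))
Apply DISTRIBUTE at root (target: ((9+a)*(a*((6*x)+(y+z))))): ((9+a)*(a*((6*x)+(y+z)))) -> ((9*(a*((6*x)+(y+z))))+(a*(a*((6*x)+(y+z)))))
Apply DISTRIBUTE at LR (target: (a*((6*x)+(y+z)))): ((9*(a*((6*x)+(y+z))))+(a*(a*((6*x)+(y+z))))) -> ((9*((a*(6*x))+(a*(y+z))))+(a*(a*((6*x)+(y+z)))))
Apply DISTRIBUTE at L (target: (9*((a*(6*x))+(a*(y+z))))): ((9*((a*(6*x))+(a*(y+z))))+(a*(a*((6*x)+(y+z))))) -> (((9*(a*(6*x)))+(9*(a*(y+z))))+(a*(a*((6*x)+(y+z)))))
Apply FACTOR at L (target: ((9*(a*(6*x)))+(9*(a*(y+z))))): (((9*(a*(6*x)))+(9*(a*(y+z))))+(a*(a*((6*x)+(y+z))))) -> ((9*((a*(6*x))+(a*(y+z))))+(a*(a*((6*x)+(y+z)))))

Answer: ((9*((a*(6*x))+(a*(y+z))))+(a*(a*((6*x)+(y+z)))))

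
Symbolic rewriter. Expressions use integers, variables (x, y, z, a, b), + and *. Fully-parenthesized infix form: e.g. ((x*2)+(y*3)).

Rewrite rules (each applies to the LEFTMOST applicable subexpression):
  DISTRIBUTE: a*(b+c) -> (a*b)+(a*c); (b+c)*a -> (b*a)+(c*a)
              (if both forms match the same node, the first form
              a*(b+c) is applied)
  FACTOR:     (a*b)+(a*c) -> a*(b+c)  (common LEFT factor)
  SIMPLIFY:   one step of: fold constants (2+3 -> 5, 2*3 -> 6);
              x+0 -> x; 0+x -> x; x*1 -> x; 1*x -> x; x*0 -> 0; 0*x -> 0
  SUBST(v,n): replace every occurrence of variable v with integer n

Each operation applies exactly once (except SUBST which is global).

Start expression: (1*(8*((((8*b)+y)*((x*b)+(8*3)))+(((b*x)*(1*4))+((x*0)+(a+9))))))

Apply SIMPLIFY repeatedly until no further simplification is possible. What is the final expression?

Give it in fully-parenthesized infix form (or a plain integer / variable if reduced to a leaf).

Answer: (8*((((8*b)+y)*((x*b)+24))+(((b*x)*4)+(a+9))))

Derivation:
Start: (1*(8*((((8*b)+y)*((x*b)+(8*3)))+(((b*x)*(1*4))+((x*0)+(a+9))))))
Step 1: at root: (1*(8*((((8*b)+y)*((x*b)+(8*3)))+(((b*x)*(1*4))+((x*0)+(a+9)))))) -> (8*((((8*b)+y)*((x*b)+(8*3)))+(((b*x)*(1*4))+((x*0)+(a+9))))); overall: (1*(8*((((8*b)+y)*((x*b)+(8*3)))+(((b*x)*(1*4))+((x*0)+(a+9)))))) -> (8*((((8*b)+y)*((x*b)+(8*3)))+(((b*x)*(1*4))+((x*0)+(a+9)))))
Step 2: at RLRR: (8*3) -> 24; overall: (8*((((8*b)+y)*((x*b)+(8*3)))+(((b*x)*(1*4))+((x*0)+(a+9))))) -> (8*((((8*b)+y)*((x*b)+24))+(((b*x)*(1*4))+((x*0)+(a+9)))))
Step 3: at RRLR: (1*4) -> 4; overall: (8*((((8*b)+y)*((x*b)+24))+(((b*x)*(1*4))+((x*0)+(a+9))))) -> (8*((((8*b)+y)*((x*b)+24))+(((b*x)*4)+((x*0)+(a+9)))))
Step 4: at RRRL: (x*0) -> 0; overall: (8*((((8*b)+y)*((x*b)+24))+(((b*x)*4)+((x*0)+(a+9))))) -> (8*((((8*b)+y)*((x*b)+24))+(((b*x)*4)+(0+(a+9)))))
Step 5: at RRR: (0+(a+9)) -> (a+9); overall: (8*((((8*b)+y)*((x*b)+24))+(((b*x)*4)+(0+(a+9))))) -> (8*((((8*b)+y)*((x*b)+24))+(((b*x)*4)+(a+9))))
Fixed point: (8*((((8*b)+y)*((x*b)+24))+(((b*x)*4)+(a+9))))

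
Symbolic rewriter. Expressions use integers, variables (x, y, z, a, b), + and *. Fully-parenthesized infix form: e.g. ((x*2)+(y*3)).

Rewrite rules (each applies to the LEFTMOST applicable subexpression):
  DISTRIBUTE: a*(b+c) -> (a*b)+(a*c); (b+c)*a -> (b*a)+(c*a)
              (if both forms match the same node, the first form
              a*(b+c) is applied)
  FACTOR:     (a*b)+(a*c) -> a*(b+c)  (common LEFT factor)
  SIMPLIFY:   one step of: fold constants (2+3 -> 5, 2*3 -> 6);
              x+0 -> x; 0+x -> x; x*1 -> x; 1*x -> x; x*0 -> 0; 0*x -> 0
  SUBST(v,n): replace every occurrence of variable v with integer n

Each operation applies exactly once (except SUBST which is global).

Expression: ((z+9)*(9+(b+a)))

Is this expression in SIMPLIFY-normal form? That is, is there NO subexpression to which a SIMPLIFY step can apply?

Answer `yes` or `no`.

Answer: yes

Derivation:
Expression: ((z+9)*(9+(b+a)))
Scanning for simplifiable subexpressions (pre-order)...
  at root: ((z+9)*(9+(b+a))) (not simplifiable)
  at L: (z+9) (not simplifiable)
  at R: (9+(b+a)) (not simplifiable)
  at RR: (b+a) (not simplifiable)
Result: no simplifiable subexpression found -> normal form.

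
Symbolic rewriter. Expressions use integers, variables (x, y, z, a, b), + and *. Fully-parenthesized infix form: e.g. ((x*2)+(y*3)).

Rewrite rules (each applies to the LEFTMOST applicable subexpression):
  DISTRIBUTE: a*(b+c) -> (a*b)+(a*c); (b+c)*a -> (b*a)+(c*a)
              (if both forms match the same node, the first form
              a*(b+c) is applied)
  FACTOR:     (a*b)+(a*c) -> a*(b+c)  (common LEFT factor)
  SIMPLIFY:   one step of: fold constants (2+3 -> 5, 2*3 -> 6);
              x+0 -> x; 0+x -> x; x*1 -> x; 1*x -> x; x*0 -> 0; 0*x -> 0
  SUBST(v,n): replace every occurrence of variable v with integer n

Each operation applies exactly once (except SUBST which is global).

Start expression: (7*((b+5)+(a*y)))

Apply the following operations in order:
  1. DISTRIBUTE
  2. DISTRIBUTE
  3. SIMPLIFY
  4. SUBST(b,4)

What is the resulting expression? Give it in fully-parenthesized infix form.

Start: (7*((b+5)+(a*y)))
Apply DISTRIBUTE at root (target: (7*((b+5)+(a*y)))): (7*((b+5)+(a*y))) -> ((7*(b+5))+(7*(a*y)))
Apply DISTRIBUTE at L (target: (7*(b+5))): ((7*(b+5))+(7*(a*y))) -> (((7*b)+(7*5))+(7*(a*y)))
Apply SIMPLIFY at LR (target: (7*5)): (((7*b)+(7*5))+(7*(a*y))) -> (((7*b)+35)+(7*(a*y)))
Apply SUBST(b,4): (((7*b)+35)+(7*(a*y))) -> (((7*4)+35)+(7*(a*y)))

Answer: (((7*4)+35)+(7*(a*y)))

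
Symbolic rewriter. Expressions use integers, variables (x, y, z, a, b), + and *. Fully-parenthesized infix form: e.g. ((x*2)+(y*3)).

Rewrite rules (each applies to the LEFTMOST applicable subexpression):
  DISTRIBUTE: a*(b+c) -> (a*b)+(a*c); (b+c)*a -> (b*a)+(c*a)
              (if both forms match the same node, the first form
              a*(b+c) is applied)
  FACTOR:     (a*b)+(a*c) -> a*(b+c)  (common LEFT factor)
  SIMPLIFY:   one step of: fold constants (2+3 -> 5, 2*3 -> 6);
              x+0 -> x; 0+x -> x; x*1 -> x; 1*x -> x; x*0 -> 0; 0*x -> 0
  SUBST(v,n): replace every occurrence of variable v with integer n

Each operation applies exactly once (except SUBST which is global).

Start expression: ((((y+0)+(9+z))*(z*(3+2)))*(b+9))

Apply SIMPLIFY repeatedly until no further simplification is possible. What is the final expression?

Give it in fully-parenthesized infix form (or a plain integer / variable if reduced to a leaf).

Answer: (((y+(9+z))*(z*5))*(b+9))

Derivation:
Start: ((((y+0)+(9+z))*(z*(3+2)))*(b+9))
Step 1: at LLL: (y+0) -> y; overall: ((((y+0)+(9+z))*(z*(3+2)))*(b+9)) -> (((y+(9+z))*(z*(3+2)))*(b+9))
Step 2: at LRR: (3+2) -> 5; overall: (((y+(9+z))*(z*(3+2)))*(b+9)) -> (((y+(9+z))*(z*5))*(b+9))
Fixed point: (((y+(9+z))*(z*5))*(b+9))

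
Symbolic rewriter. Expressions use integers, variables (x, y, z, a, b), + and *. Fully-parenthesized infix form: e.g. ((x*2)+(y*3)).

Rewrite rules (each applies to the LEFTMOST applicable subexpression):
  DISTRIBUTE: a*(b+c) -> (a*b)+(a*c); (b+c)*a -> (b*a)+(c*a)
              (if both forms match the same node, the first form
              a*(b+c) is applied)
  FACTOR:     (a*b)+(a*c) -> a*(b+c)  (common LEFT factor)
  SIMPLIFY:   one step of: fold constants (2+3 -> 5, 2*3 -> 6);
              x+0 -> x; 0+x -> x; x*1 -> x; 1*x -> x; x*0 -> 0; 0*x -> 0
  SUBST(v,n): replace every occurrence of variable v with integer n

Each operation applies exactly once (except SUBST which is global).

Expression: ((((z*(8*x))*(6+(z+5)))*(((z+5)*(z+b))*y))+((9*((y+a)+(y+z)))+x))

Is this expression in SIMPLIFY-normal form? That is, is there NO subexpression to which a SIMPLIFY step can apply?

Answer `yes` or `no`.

Expression: ((((z*(8*x))*(6+(z+5)))*(((z+5)*(z+b))*y))+((9*((y+a)+(y+z)))+x))
Scanning for simplifiable subexpressions (pre-order)...
  at root: ((((z*(8*x))*(6+(z+5)))*(((z+5)*(z+b))*y))+((9*((y+a)+(y+z)))+x)) (not simplifiable)
  at L: (((z*(8*x))*(6+(z+5)))*(((z+5)*(z+b))*y)) (not simplifiable)
  at LL: ((z*(8*x))*(6+(z+5))) (not simplifiable)
  at LLL: (z*(8*x)) (not simplifiable)
  at LLLR: (8*x) (not simplifiable)
  at LLR: (6+(z+5)) (not simplifiable)
  at LLRR: (z+5) (not simplifiable)
  at LR: (((z+5)*(z+b))*y) (not simplifiable)
  at LRL: ((z+5)*(z+b)) (not simplifiable)
  at LRLL: (z+5) (not simplifiable)
  at LRLR: (z+b) (not simplifiable)
  at R: ((9*((y+a)+(y+z)))+x) (not simplifiable)
  at RL: (9*((y+a)+(y+z))) (not simplifiable)
  at RLR: ((y+a)+(y+z)) (not simplifiable)
  at RLRL: (y+a) (not simplifiable)
  at RLRR: (y+z) (not simplifiable)
Result: no simplifiable subexpression found -> normal form.

Answer: yes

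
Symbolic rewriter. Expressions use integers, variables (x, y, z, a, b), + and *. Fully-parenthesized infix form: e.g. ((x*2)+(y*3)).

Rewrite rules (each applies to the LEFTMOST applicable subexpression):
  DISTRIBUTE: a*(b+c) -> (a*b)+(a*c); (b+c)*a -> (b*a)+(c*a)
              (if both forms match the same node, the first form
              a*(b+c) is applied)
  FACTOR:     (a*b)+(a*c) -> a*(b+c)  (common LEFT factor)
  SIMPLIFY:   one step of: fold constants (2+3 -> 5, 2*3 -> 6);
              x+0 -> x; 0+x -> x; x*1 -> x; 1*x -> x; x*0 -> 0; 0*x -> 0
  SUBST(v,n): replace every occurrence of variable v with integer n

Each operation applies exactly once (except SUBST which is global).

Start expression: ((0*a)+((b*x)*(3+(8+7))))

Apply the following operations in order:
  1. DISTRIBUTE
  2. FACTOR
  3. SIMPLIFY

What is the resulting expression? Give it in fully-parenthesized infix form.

Answer: (0+((b*x)*(3+(8+7))))

Derivation:
Start: ((0*a)+((b*x)*(3+(8+7))))
Apply DISTRIBUTE at R (target: ((b*x)*(3+(8+7)))): ((0*a)+((b*x)*(3+(8+7)))) -> ((0*a)+(((b*x)*3)+((b*x)*(8+7))))
Apply FACTOR at R (target: (((b*x)*3)+((b*x)*(8+7)))): ((0*a)+(((b*x)*3)+((b*x)*(8+7)))) -> ((0*a)+((b*x)*(3+(8+7))))
Apply SIMPLIFY at L (target: (0*a)): ((0*a)+((b*x)*(3+(8+7)))) -> (0+((b*x)*(3+(8+7))))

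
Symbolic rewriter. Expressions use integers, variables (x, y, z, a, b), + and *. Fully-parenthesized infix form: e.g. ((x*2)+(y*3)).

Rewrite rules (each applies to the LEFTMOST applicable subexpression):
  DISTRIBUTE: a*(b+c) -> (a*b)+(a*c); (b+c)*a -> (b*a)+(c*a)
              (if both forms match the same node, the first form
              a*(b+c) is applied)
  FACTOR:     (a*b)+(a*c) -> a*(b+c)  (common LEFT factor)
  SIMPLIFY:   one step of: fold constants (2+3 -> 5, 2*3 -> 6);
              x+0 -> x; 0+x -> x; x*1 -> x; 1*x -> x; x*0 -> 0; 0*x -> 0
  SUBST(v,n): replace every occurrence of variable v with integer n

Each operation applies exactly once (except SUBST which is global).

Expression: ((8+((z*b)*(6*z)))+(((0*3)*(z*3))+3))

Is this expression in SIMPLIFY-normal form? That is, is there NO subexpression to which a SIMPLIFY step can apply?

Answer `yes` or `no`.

Expression: ((8+((z*b)*(6*z)))+(((0*3)*(z*3))+3))
Scanning for simplifiable subexpressions (pre-order)...
  at root: ((8+((z*b)*(6*z)))+(((0*3)*(z*3))+3)) (not simplifiable)
  at L: (8+((z*b)*(6*z))) (not simplifiable)
  at LR: ((z*b)*(6*z)) (not simplifiable)
  at LRL: (z*b) (not simplifiable)
  at LRR: (6*z) (not simplifiable)
  at R: (((0*3)*(z*3))+3) (not simplifiable)
  at RL: ((0*3)*(z*3)) (not simplifiable)
  at RLL: (0*3) (SIMPLIFIABLE)
  at RLR: (z*3) (not simplifiable)
Found simplifiable subexpr at path RLL: (0*3)
One SIMPLIFY step would give: ((8+((z*b)*(6*z)))+((0*(z*3))+3))
-> NOT in normal form.

Answer: no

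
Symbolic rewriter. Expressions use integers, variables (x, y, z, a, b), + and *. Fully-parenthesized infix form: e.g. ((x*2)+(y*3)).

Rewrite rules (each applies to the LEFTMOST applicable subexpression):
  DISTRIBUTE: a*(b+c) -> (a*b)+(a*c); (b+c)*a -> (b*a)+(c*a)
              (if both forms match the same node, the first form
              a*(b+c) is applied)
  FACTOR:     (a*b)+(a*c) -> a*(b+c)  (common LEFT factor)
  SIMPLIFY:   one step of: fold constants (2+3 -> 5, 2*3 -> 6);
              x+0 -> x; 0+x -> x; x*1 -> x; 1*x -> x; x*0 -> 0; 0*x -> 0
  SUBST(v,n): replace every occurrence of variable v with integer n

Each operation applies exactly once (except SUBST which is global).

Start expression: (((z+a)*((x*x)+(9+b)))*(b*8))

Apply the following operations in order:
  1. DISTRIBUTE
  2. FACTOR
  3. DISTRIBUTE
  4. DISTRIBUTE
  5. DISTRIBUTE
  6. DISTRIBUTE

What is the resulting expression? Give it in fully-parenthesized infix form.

Start: (((z+a)*((x*x)+(9+b)))*(b*8))
Apply DISTRIBUTE at L (target: ((z+a)*((x*x)+(9+b)))): (((z+a)*((x*x)+(9+b)))*(b*8)) -> ((((z+a)*(x*x))+((z+a)*(9+b)))*(b*8))
Apply FACTOR at L (target: (((z+a)*(x*x))+((z+a)*(9+b)))): ((((z+a)*(x*x))+((z+a)*(9+b)))*(b*8)) -> (((z+a)*((x*x)+(9+b)))*(b*8))
Apply DISTRIBUTE at L (target: ((z+a)*((x*x)+(9+b)))): (((z+a)*((x*x)+(9+b)))*(b*8)) -> ((((z+a)*(x*x))+((z+a)*(9+b)))*(b*8))
Apply DISTRIBUTE at root (target: ((((z+a)*(x*x))+((z+a)*(9+b)))*(b*8))): ((((z+a)*(x*x))+((z+a)*(9+b)))*(b*8)) -> ((((z+a)*(x*x))*(b*8))+(((z+a)*(9+b))*(b*8)))
Apply DISTRIBUTE at LL (target: ((z+a)*(x*x))): ((((z+a)*(x*x))*(b*8))+(((z+a)*(9+b))*(b*8))) -> ((((z*(x*x))+(a*(x*x)))*(b*8))+(((z+a)*(9+b))*(b*8)))
Apply DISTRIBUTE at L (target: (((z*(x*x))+(a*(x*x)))*(b*8))): ((((z*(x*x))+(a*(x*x)))*(b*8))+(((z+a)*(9+b))*(b*8))) -> ((((z*(x*x))*(b*8))+((a*(x*x))*(b*8)))+(((z+a)*(9+b))*(b*8)))

Answer: ((((z*(x*x))*(b*8))+((a*(x*x))*(b*8)))+(((z+a)*(9+b))*(b*8)))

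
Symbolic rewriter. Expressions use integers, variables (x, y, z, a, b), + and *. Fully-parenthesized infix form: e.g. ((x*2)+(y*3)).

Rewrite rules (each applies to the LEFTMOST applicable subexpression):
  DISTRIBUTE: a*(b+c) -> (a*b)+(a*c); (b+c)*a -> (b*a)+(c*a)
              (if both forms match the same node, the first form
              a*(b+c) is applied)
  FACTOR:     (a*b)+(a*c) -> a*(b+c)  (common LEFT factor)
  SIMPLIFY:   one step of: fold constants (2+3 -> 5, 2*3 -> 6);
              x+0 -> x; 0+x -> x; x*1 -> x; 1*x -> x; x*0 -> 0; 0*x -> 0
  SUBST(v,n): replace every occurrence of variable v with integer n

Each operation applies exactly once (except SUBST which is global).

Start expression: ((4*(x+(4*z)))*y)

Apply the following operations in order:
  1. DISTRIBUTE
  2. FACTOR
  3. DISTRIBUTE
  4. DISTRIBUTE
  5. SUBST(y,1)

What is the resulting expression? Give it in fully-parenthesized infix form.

Start: ((4*(x+(4*z)))*y)
Apply DISTRIBUTE at L (target: (4*(x+(4*z)))): ((4*(x+(4*z)))*y) -> (((4*x)+(4*(4*z)))*y)
Apply FACTOR at L (target: ((4*x)+(4*(4*z)))): (((4*x)+(4*(4*z)))*y) -> ((4*(x+(4*z)))*y)
Apply DISTRIBUTE at L (target: (4*(x+(4*z)))): ((4*(x+(4*z)))*y) -> (((4*x)+(4*(4*z)))*y)
Apply DISTRIBUTE at root (target: (((4*x)+(4*(4*z)))*y)): (((4*x)+(4*(4*z)))*y) -> (((4*x)*y)+((4*(4*z))*y))
Apply SUBST(y,1): (((4*x)*y)+((4*(4*z))*y)) -> (((4*x)*1)+((4*(4*z))*1))

Answer: (((4*x)*1)+((4*(4*z))*1))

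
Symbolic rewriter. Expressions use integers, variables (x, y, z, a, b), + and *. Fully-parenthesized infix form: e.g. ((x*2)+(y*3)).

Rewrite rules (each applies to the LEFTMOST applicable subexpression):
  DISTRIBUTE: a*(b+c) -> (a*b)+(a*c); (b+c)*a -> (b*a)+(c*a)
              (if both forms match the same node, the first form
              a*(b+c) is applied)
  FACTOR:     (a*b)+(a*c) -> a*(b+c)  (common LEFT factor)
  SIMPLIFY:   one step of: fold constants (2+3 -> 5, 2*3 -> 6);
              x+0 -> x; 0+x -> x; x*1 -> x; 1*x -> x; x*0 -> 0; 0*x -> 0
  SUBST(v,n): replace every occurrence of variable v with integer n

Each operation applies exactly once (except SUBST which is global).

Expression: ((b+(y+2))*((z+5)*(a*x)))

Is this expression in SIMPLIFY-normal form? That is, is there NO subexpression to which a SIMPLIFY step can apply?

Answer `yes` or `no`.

Expression: ((b+(y+2))*((z+5)*(a*x)))
Scanning for simplifiable subexpressions (pre-order)...
  at root: ((b+(y+2))*((z+5)*(a*x))) (not simplifiable)
  at L: (b+(y+2)) (not simplifiable)
  at LR: (y+2) (not simplifiable)
  at R: ((z+5)*(a*x)) (not simplifiable)
  at RL: (z+5) (not simplifiable)
  at RR: (a*x) (not simplifiable)
Result: no simplifiable subexpression found -> normal form.

Answer: yes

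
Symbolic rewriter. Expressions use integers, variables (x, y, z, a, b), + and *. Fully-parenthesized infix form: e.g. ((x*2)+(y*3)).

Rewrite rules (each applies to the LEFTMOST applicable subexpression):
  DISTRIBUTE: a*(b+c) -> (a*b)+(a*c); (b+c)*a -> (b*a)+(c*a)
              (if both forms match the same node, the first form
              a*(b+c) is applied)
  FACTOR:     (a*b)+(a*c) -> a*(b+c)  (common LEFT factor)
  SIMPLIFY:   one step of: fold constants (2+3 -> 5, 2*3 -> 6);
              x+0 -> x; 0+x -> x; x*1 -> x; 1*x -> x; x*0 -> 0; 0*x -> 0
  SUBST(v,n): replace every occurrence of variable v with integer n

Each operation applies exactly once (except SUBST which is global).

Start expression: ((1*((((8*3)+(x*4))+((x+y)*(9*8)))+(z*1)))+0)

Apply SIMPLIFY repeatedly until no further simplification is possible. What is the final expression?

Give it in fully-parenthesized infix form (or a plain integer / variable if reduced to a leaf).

Start: ((1*((((8*3)+(x*4))+((x+y)*(9*8)))+(z*1)))+0)
Step 1: at root: ((1*((((8*3)+(x*4))+((x+y)*(9*8)))+(z*1)))+0) -> (1*((((8*3)+(x*4))+((x+y)*(9*8)))+(z*1))); overall: ((1*((((8*3)+(x*4))+((x+y)*(9*8)))+(z*1)))+0) -> (1*((((8*3)+(x*4))+((x+y)*(9*8)))+(z*1)))
Step 2: at root: (1*((((8*3)+(x*4))+((x+y)*(9*8)))+(z*1))) -> ((((8*3)+(x*4))+((x+y)*(9*8)))+(z*1)); overall: (1*((((8*3)+(x*4))+((x+y)*(9*8)))+(z*1))) -> ((((8*3)+(x*4))+((x+y)*(9*8)))+(z*1))
Step 3: at LLL: (8*3) -> 24; overall: ((((8*3)+(x*4))+((x+y)*(9*8)))+(z*1)) -> (((24+(x*4))+((x+y)*(9*8)))+(z*1))
Step 4: at LRR: (9*8) -> 72; overall: (((24+(x*4))+((x+y)*(9*8)))+(z*1)) -> (((24+(x*4))+((x+y)*72))+(z*1))
Step 5: at R: (z*1) -> z; overall: (((24+(x*4))+((x+y)*72))+(z*1)) -> (((24+(x*4))+((x+y)*72))+z)
Fixed point: (((24+(x*4))+((x+y)*72))+z)

Answer: (((24+(x*4))+((x+y)*72))+z)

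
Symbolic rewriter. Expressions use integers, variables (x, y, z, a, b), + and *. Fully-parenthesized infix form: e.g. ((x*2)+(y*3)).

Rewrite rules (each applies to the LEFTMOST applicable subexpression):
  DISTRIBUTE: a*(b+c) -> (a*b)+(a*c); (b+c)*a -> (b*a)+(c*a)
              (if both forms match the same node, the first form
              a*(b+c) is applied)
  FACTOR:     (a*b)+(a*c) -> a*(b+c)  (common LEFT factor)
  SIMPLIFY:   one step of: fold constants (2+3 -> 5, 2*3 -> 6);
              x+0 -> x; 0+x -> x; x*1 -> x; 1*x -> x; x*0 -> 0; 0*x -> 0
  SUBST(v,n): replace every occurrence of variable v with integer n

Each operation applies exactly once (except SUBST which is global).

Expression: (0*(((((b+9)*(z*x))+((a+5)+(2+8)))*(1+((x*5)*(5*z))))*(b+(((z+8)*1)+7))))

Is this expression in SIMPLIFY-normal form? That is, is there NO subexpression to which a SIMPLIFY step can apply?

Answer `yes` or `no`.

Expression: (0*(((((b+9)*(z*x))+((a+5)+(2+8)))*(1+((x*5)*(5*z))))*(b+(((z+8)*1)+7))))
Scanning for simplifiable subexpressions (pre-order)...
  at root: (0*(((((b+9)*(z*x))+((a+5)+(2+8)))*(1+((x*5)*(5*z))))*(b+(((z+8)*1)+7)))) (SIMPLIFIABLE)
  at R: (((((b+9)*(z*x))+((a+5)+(2+8)))*(1+((x*5)*(5*z))))*(b+(((z+8)*1)+7))) (not simplifiable)
  at RL: ((((b+9)*(z*x))+((a+5)+(2+8)))*(1+((x*5)*(5*z)))) (not simplifiable)
  at RLL: (((b+9)*(z*x))+((a+5)+(2+8))) (not simplifiable)
  at RLLL: ((b+9)*(z*x)) (not simplifiable)
  at RLLLL: (b+9) (not simplifiable)
  at RLLLR: (z*x) (not simplifiable)
  at RLLR: ((a+5)+(2+8)) (not simplifiable)
  at RLLRL: (a+5) (not simplifiable)
  at RLLRR: (2+8) (SIMPLIFIABLE)
  at RLR: (1+((x*5)*(5*z))) (not simplifiable)
  at RLRR: ((x*5)*(5*z)) (not simplifiable)
  at RLRRL: (x*5) (not simplifiable)
  at RLRRR: (5*z) (not simplifiable)
  at RR: (b+(((z+8)*1)+7)) (not simplifiable)
  at RRR: (((z+8)*1)+7) (not simplifiable)
  at RRRL: ((z+8)*1) (SIMPLIFIABLE)
  at RRRLL: (z+8) (not simplifiable)
Found simplifiable subexpr at path root: (0*(((((b+9)*(z*x))+((a+5)+(2+8)))*(1+((x*5)*(5*z))))*(b+(((z+8)*1)+7))))
One SIMPLIFY step would give: 0
-> NOT in normal form.

Answer: no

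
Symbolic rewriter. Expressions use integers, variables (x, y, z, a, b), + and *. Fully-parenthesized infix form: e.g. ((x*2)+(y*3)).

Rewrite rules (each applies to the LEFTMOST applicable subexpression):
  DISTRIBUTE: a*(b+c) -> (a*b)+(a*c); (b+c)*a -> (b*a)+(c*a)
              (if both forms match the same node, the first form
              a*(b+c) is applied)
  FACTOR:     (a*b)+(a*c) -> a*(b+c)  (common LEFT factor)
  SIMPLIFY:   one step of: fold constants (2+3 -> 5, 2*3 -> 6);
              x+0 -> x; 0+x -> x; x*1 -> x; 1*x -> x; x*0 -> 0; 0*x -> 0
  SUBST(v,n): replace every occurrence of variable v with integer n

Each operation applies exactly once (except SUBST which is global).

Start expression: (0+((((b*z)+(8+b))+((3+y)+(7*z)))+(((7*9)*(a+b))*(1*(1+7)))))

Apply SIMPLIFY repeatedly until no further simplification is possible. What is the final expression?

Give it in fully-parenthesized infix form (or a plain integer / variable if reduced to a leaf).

Start: (0+((((b*z)+(8+b))+((3+y)+(7*z)))+(((7*9)*(a+b))*(1*(1+7)))))
Step 1: at root: (0+((((b*z)+(8+b))+((3+y)+(7*z)))+(((7*9)*(a+b))*(1*(1+7))))) -> ((((b*z)+(8+b))+((3+y)+(7*z)))+(((7*9)*(a+b))*(1*(1+7)))); overall: (0+((((b*z)+(8+b))+((3+y)+(7*z)))+(((7*9)*(a+b))*(1*(1+7))))) -> ((((b*z)+(8+b))+((3+y)+(7*z)))+(((7*9)*(a+b))*(1*(1+7))))
Step 2: at RLL: (7*9) -> 63; overall: ((((b*z)+(8+b))+((3+y)+(7*z)))+(((7*9)*(a+b))*(1*(1+7)))) -> ((((b*z)+(8+b))+((3+y)+(7*z)))+((63*(a+b))*(1*(1+7))))
Step 3: at RR: (1*(1+7)) -> (1+7); overall: ((((b*z)+(8+b))+((3+y)+(7*z)))+((63*(a+b))*(1*(1+7)))) -> ((((b*z)+(8+b))+((3+y)+(7*z)))+((63*(a+b))*(1+7)))
Step 4: at RR: (1+7) -> 8; overall: ((((b*z)+(8+b))+((3+y)+(7*z)))+((63*(a+b))*(1+7))) -> ((((b*z)+(8+b))+((3+y)+(7*z)))+((63*(a+b))*8))
Fixed point: ((((b*z)+(8+b))+((3+y)+(7*z)))+((63*(a+b))*8))

Answer: ((((b*z)+(8+b))+((3+y)+(7*z)))+((63*(a+b))*8))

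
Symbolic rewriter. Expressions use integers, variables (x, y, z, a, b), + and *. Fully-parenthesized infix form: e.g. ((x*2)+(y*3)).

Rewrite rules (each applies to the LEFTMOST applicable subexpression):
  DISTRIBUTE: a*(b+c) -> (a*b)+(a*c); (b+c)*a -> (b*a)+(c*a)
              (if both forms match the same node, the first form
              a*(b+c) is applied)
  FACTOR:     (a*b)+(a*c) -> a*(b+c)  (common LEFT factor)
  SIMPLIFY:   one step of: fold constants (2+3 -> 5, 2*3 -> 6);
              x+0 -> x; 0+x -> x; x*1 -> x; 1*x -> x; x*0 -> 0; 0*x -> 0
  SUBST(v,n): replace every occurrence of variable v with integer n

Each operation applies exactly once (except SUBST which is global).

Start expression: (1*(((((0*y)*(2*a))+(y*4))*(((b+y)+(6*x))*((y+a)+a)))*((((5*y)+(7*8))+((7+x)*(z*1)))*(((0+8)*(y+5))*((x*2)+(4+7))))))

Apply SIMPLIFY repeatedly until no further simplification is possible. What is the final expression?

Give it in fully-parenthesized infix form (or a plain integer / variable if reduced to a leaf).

Answer: (((y*4)*(((b+y)+(6*x))*((y+a)+a)))*((((5*y)+56)+((7+x)*z))*((8*(y+5))*((x*2)+11))))

Derivation:
Start: (1*(((((0*y)*(2*a))+(y*4))*(((b+y)+(6*x))*((y+a)+a)))*((((5*y)+(7*8))+((7+x)*(z*1)))*(((0+8)*(y+5))*((x*2)+(4+7))))))
Step 1: at root: (1*(((((0*y)*(2*a))+(y*4))*(((b+y)+(6*x))*((y+a)+a)))*((((5*y)+(7*8))+((7+x)*(z*1)))*(((0+8)*(y+5))*((x*2)+(4+7)))))) -> (((((0*y)*(2*a))+(y*4))*(((b+y)+(6*x))*((y+a)+a)))*((((5*y)+(7*8))+((7+x)*(z*1)))*(((0+8)*(y+5))*((x*2)+(4+7))))); overall: (1*(((((0*y)*(2*a))+(y*4))*(((b+y)+(6*x))*((y+a)+a)))*((((5*y)+(7*8))+((7+x)*(z*1)))*(((0+8)*(y+5))*((x*2)+(4+7)))))) -> (((((0*y)*(2*a))+(y*4))*(((b+y)+(6*x))*((y+a)+a)))*((((5*y)+(7*8))+((7+x)*(z*1)))*(((0+8)*(y+5))*((x*2)+(4+7)))))
Step 2: at LLLL: (0*y) -> 0; overall: (((((0*y)*(2*a))+(y*4))*(((b+y)+(6*x))*((y+a)+a)))*((((5*y)+(7*8))+((7+x)*(z*1)))*(((0+8)*(y+5))*((x*2)+(4+7))))) -> ((((0*(2*a))+(y*4))*(((b+y)+(6*x))*((y+a)+a)))*((((5*y)+(7*8))+((7+x)*(z*1)))*(((0+8)*(y+5))*((x*2)+(4+7)))))
Step 3: at LLL: (0*(2*a)) -> 0; overall: ((((0*(2*a))+(y*4))*(((b+y)+(6*x))*((y+a)+a)))*((((5*y)+(7*8))+((7+x)*(z*1)))*(((0+8)*(y+5))*((x*2)+(4+7))))) -> (((0+(y*4))*(((b+y)+(6*x))*((y+a)+a)))*((((5*y)+(7*8))+((7+x)*(z*1)))*(((0+8)*(y+5))*((x*2)+(4+7)))))
Step 4: at LL: (0+(y*4)) -> (y*4); overall: (((0+(y*4))*(((b+y)+(6*x))*((y+a)+a)))*((((5*y)+(7*8))+((7+x)*(z*1)))*(((0+8)*(y+5))*((x*2)+(4+7))))) -> (((y*4)*(((b+y)+(6*x))*((y+a)+a)))*((((5*y)+(7*8))+((7+x)*(z*1)))*(((0+8)*(y+5))*((x*2)+(4+7)))))
Step 5: at RLLR: (7*8) -> 56; overall: (((y*4)*(((b+y)+(6*x))*((y+a)+a)))*((((5*y)+(7*8))+((7+x)*(z*1)))*(((0+8)*(y+5))*((x*2)+(4+7))))) -> (((y*4)*(((b+y)+(6*x))*((y+a)+a)))*((((5*y)+56)+((7+x)*(z*1)))*(((0+8)*(y+5))*((x*2)+(4+7)))))
Step 6: at RLRR: (z*1) -> z; overall: (((y*4)*(((b+y)+(6*x))*((y+a)+a)))*((((5*y)+56)+((7+x)*(z*1)))*(((0+8)*(y+5))*((x*2)+(4+7))))) -> (((y*4)*(((b+y)+(6*x))*((y+a)+a)))*((((5*y)+56)+((7+x)*z))*(((0+8)*(y+5))*((x*2)+(4+7)))))
Step 7: at RRLL: (0+8) -> 8; overall: (((y*4)*(((b+y)+(6*x))*((y+a)+a)))*((((5*y)+56)+((7+x)*z))*(((0+8)*(y+5))*((x*2)+(4+7))))) -> (((y*4)*(((b+y)+(6*x))*((y+a)+a)))*((((5*y)+56)+((7+x)*z))*((8*(y+5))*((x*2)+(4+7)))))
Step 8: at RRRR: (4+7) -> 11; overall: (((y*4)*(((b+y)+(6*x))*((y+a)+a)))*((((5*y)+56)+((7+x)*z))*((8*(y+5))*((x*2)+(4+7))))) -> (((y*4)*(((b+y)+(6*x))*((y+a)+a)))*((((5*y)+56)+((7+x)*z))*((8*(y+5))*((x*2)+11))))
Fixed point: (((y*4)*(((b+y)+(6*x))*((y+a)+a)))*((((5*y)+56)+((7+x)*z))*((8*(y+5))*((x*2)+11))))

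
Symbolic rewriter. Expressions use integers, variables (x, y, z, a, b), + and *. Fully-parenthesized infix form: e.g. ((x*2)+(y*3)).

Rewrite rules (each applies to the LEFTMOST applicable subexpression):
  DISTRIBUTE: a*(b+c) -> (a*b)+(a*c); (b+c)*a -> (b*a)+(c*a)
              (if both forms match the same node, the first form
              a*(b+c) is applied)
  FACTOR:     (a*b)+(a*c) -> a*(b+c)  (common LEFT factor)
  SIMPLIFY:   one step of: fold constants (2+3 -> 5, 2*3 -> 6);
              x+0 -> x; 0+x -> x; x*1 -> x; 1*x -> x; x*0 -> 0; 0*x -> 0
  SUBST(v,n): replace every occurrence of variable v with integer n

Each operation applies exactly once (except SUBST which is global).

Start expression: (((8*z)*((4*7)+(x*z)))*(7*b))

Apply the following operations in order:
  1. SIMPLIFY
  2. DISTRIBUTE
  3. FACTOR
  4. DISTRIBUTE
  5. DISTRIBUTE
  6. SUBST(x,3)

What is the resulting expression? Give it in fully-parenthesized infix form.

Start: (((8*z)*((4*7)+(x*z)))*(7*b))
Apply SIMPLIFY at LRL (target: (4*7)): (((8*z)*((4*7)+(x*z)))*(7*b)) -> (((8*z)*(28+(x*z)))*(7*b))
Apply DISTRIBUTE at L (target: ((8*z)*(28+(x*z)))): (((8*z)*(28+(x*z)))*(7*b)) -> ((((8*z)*28)+((8*z)*(x*z)))*(7*b))
Apply FACTOR at L (target: (((8*z)*28)+((8*z)*(x*z)))): ((((8*z)*28)+((8*z)*(x*z)))*(7*b)) -> (((8*z)*(28+(x*z)))*(7*b))
Apply DISTRIBUTE at L (target: ((8*z)*(28+(x*z)))): (((8*z)*(28+(x*z)))*(7*b)) -> ((((8*z)*28)+((8*z)*(x*z)))*(7*b))
Apply DISTRIBUTE at root (target: ((((8*z)*28)+((8*z)*(x*z)))*(7*b))): ((((8*z)*28)+((8*z)*(x*z)))*(7*b)) -> ((((8*z)*28)*(7*b))+(((8*z)*(x*z))*(7*b)))
Apply SUBST(x,3): ((((8*z)*28)*(7*b))+(((8*z)*(x*z))*(7*b))) -> ((((8*z)*28)*(7*b))+(((8*z)*(3*z))*(7*b)))

Answer: ((((8*z)*28)*(7*b))+(((8*z)*(3*z))*(7*b)))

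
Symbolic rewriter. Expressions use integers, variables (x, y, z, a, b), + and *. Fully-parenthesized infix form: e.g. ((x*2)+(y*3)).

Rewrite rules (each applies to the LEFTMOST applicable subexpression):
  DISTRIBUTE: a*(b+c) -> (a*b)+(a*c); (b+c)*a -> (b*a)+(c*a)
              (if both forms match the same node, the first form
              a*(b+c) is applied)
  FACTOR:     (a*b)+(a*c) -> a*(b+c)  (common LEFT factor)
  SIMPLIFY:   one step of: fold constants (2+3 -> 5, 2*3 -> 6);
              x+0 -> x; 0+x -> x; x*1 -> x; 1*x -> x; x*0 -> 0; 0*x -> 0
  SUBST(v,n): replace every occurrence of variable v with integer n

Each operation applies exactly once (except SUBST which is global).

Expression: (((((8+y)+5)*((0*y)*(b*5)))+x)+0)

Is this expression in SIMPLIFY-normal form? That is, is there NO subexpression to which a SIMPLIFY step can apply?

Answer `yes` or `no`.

Answer: no

Derivation:
Expression: (((((8+y)+5)*((0*y)*(b*5)))+x)+0)
Scanning for simplifiable subexpressions (pre-order)...
  at root: (((((8+y)+5)*((0*y)*(b*5)))+x)+0) (SIMPLIFIABLE)
  at L: ((((8+y)+5)*((0*y)*(b*5)))+x) (not simplifiable)
  at LL: (((8+y)+5)*((0*y)*(b*5))) (not simplifiable)
  at LLL: ((8+y)+5) (not simplifiable)
  at LLLL: (8+y) (not simplifiable)
  at LLR: ((0*y)*(b*5)) (not simplifiable)
  at LLRL: (0*y) (SIMPLIFIABLE)
  at LLRR: (b*5) (not simplifiable)
Found simplifiable subexpr at path root: (((((8+y)+5)*((0*y)*(b*5)))+x)+0)
One SIMPLIFY step would give: ((((8+y)+5)*((0*y)*(b*5)))+x)
-> NOT in normal form.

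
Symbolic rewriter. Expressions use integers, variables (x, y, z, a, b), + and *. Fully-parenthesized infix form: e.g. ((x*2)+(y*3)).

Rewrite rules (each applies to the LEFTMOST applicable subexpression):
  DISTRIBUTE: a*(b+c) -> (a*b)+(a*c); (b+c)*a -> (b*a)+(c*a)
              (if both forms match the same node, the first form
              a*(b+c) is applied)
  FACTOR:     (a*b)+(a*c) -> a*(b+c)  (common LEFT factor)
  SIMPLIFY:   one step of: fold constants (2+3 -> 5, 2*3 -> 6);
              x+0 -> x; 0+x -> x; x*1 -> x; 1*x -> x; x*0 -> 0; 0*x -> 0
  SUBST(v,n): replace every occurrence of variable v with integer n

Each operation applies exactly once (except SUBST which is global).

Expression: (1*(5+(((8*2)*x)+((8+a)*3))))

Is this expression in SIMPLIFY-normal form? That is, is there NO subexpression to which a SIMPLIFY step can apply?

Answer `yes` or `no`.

Answer: no

Derivation:
Expression: (1*(5+(((8*2)*x)+((8+a)*3))))
Scanning for simplifiable subexpressions (pre-order)...
  at root: (1*(5+(((8*2)*x)+((8+a)*3)))) (SIMPLIFIABLE)
  at R: (5+(((8*2)*x)+((8+a)*3))) (not simplifiable)
  at RR: (((8*2)*x)+((8+a)*3)) (not simplifiable)
  at RRL: ((8*2)*x) (not simplifiable)
  at RRLL: (8*2) (SIMPLIFIABLE)
  at RRR: ((8+a)*3) (not simplifiable)
  at RRRL: (8+a) (not simplifiable)
Found simplifiable subexpr at path root: (1*(5+(((8*2)*x)+((8+a)*3))))
One SIMPLIFY step would give: (5+(((8*2)*x)+((8+a)*3)))
-> NOT in normal form.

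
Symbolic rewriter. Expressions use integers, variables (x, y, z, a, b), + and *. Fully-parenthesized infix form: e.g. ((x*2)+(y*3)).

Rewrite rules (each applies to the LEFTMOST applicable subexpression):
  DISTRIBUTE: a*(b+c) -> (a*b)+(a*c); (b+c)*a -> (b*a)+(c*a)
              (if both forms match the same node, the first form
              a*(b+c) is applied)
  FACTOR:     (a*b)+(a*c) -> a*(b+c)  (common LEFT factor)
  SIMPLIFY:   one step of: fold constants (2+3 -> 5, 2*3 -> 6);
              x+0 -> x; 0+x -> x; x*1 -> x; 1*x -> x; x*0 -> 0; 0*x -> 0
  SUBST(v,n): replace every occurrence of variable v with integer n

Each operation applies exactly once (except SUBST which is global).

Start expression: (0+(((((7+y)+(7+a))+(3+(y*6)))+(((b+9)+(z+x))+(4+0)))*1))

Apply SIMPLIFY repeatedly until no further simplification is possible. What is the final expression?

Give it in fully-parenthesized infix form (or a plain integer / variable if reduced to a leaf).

Start: (0+(((((7+y)+(7+a))+(3+(y*6)))+(((b+9)+(z+x))+(4+0)))*1))
Step 1: at root: (0+(((((7+y)+(7+a))+(3+(y*6)))+(((b+9)+(z+x))+(4+0)))*1)) -> (((((7+y)+(7+a))+(3+(y*6)))+(((b+9)+(z+x))+(4+0)))*1); overall: (0+(((((7+y)+(7+a))+(3+(y*6)))+(((b+9)+(z+x))+(4+0)))*1)) -> (((((7+y)+(7+a))+(3+(y*6)))+(((b+9)+(z+x))+(4+0)))*1)
Step 2: at root: (((((7+y)+(7+a))+(3+(y*6)))+(((b+9)+(z+x))+(4+0)))*1) -> ((((7+y)+(7+a))+(3+(y*6)))+(((b+9)+(z+x))+(4+0))); overall: (((((7+y)+(7+a))+(3+(y*6)))+(((b+9)+(z+x))+(4+0)))*1) -> ((((7+y)+(7+a))+(3+(y*6)))+(((b+9)+(z+x))+(4+0)))
Step 3: at RR: (4+0) -> 4; overall: ((((7+y)+(7+a))+(3+(y*6)))+(((b+9)+(z+x))+(4+0))) -> ((((7+y)+(7+a))+(3+(y*6)))+(((b+9)+(z+x))+4))
Fixed point: ((((7+y)+(7+a))+(3+(y*6)))+(((b+9)+(z+x))+4))

Answer: ((((7+y)+(7+a))+(3+(y*6)))+(((b+9)+(z+x))+4))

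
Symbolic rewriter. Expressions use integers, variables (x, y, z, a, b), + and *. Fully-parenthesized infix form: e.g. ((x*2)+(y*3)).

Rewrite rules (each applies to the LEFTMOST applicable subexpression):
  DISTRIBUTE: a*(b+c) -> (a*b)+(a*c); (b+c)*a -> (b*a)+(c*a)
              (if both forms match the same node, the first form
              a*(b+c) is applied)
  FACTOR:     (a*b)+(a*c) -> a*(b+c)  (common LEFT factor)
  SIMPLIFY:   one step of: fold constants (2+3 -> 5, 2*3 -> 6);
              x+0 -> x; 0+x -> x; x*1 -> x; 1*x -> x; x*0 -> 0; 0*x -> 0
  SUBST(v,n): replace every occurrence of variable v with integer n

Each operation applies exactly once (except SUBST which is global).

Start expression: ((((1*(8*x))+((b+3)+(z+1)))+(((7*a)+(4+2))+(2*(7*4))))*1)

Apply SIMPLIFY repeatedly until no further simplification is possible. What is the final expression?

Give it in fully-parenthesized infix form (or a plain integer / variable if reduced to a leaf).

Answer: (((8*x)+((b+3)+(z+1)))+(((7*a)+6)+56))

Derivation:
Start: ((((1*(8*x))+((b+3)+(z+1)))+(((7*a)+(4+2))+(2*(7*4))))*1)
Step 1: at root: ((((1*(8*x))+((b+3)+(z+1)))+(((7*a)+(4+2))+(2*(7*4))))*1) -> (((1*(8*x))+((b+3)+(z+1)))+(((7*a)+(4+2))+(2*(7*4)))); overall: ((((1*(8*x))+((b+3)+(z+1)))+(((7*a)+(4+2))+(2*(7*4))))*1) -> (((1*(8*x))+((b+3)+(z+1)))+(((7*a)+(4+2))+(2*(7*4))))
Step 2: at LL: (1*(8*x)) -> (8*x); overall: (((1*(8*x))+((b+3)+(z+1)))+(((7*a)+(4+2))+(2*(7*4)))) -> (((8*x)+((b+3)+(z+1)))+(((7*a)+(4+2))+(2*(7*4))))
Step 3: at RLR: (4+2) -> 6; overall: (((8*x)+((b+3)+(z+1)))+(((7*a)+(4+2))+(2*(7*4)))) -> (((8*x)+((b+3)+(z+1)))+(((7*a)+6)+(2*(7*4))))
Step 4: at RRR: (7*4) -> 28; overall: (((8*x)+((b+3)+(z+1)))+(((7*a)+6)+(2*(7*4)))) -> (((8*x)+((b+3)+(z+1)))+(((7*a)+6)+(2*28)))
Step 5: at RR: (2*28) -> 56; overall: (((8*x)+((b+3)+(z+1)))+(((7*a)+6)+(2*28))) -> (((8*x)+((b+3)+(z+1)))+(((7*a)+6)+56))
Fixed point: (((8*x)+((b+3)+(z+1)))+(((7*a)+6)+56))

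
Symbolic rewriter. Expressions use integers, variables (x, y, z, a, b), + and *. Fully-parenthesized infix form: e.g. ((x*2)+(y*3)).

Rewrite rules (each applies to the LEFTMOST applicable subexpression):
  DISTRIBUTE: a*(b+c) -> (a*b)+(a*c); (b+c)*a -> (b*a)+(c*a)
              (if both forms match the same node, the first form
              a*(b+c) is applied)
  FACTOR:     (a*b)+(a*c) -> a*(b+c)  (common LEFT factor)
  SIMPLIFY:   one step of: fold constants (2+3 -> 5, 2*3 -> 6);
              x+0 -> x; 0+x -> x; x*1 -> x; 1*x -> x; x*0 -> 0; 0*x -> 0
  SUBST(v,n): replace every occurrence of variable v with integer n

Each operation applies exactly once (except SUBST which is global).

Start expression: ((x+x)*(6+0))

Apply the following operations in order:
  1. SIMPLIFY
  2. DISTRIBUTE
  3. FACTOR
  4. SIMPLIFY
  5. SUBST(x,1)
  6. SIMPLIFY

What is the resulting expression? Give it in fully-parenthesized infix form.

Answer: 12

Derivation:
Start: ((x+x)*(6+0))
Apply SIMPLIFY at R (target: (6+0)): ((x+x)*(6+0)) -> ((x+x)*6)
Apply DISTRIBUTE at root (target: ((x+x)*6)): ((x+x)*6) -> ((x*6)+(x*6))
Apply FACTOR at root (target: ((x*6)+(x*6))): ((x*6)+(x*6)) -> (x*(6+6))
Apply SIMPLIFY at R (target: (6+6)): (x*(6+6)) -> (x*12)
Apply SUBST(x,1): (x*12) -> (1*12)
Apply SIMPLIFY at root (target: (1*12)): (1*12) -> 12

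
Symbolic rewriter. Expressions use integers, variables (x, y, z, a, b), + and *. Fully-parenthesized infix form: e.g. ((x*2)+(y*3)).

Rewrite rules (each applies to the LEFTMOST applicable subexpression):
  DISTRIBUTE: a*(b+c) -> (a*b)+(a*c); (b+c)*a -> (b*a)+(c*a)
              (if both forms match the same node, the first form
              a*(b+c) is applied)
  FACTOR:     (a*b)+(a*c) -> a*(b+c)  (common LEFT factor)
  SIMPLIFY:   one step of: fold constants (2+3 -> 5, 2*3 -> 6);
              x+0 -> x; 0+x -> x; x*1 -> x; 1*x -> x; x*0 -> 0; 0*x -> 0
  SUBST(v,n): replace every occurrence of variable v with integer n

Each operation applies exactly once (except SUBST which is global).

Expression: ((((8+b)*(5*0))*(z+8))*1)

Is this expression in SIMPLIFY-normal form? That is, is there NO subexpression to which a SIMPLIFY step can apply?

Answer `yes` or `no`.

Answer: no

Derivation:
Expression: ((((8+b)*(5*0))*(z+8))*1)
Scanning for simplifiable subexpressions (pre-order)...
  at root: ((((8+b)*(5*0))*(z+8))*1) (SIMPLIFIABLE)
  at L: (((8+b)*(5*0))*(z+8)) (not simplifiable)
  at LL: ((8+b)*(5*0)) (not simplifiable)
  at LLL: (8+b) (not simplifiable)
  at LLR: (5*0) (SIMPLIFIABLE)
  at LR: (z+8) (not simplifiable)
Found simplifiable subexpr at path root: ((((8+b)*(5*0))*(z+8))*1)
One SIMPLIFY step would give: (((8+b)*(5*0))*(z+8))
-> NOT in normal form.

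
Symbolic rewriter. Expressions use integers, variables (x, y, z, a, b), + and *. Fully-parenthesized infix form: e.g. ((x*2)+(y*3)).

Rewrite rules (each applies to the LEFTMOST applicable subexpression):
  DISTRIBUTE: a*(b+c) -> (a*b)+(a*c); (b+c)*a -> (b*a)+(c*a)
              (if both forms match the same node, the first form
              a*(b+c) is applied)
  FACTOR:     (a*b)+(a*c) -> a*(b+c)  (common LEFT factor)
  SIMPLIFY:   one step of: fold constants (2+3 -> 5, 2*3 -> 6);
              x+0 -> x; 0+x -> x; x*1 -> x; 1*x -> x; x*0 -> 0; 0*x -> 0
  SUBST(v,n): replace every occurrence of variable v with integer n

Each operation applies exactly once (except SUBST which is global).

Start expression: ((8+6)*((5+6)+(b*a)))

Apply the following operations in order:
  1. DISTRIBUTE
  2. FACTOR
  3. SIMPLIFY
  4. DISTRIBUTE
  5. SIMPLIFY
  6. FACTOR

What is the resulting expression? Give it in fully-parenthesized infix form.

Start: ((8+6)*((5+6)+(b*a)))
Apply DISTRIBUTE at root (target: ((8+6)*((5+6)+(b*a)))): ((8+6)*((5+6)+(b*a))) -> (((8+6)*(5+6))+((8+6)*(b*a)))
Apply FACTOR at root (target: (((8+6)*(5+6))+((8+6)*(b*a)))): (((8+6)*(5+6))+((8+6)*(b*a))) -> ((8+6)*((5+6)+(b*a)))
Apply SIMPLIFY at L (target: (8+6)): ((8+6)*((5+6)+(b*a))) -> (14*((5+6)+(b*a)))
Apply DISTRIBUTE at root (target: (14*((5+6)+(b*a)))): (14*((5+6)+(b*a))) -> ((14*(5+6))+(14*(b*a)))
Apply SIMPLIFY at LR (target: (5+6)): ((14*(5+6))+(14*(b*a))) -> ((14*11)+(14*(b*a)))
Apply FACTOR at root (target: ((14*11)+(14*(b*a)))): ((14*11)+(14*(b*a))) -> (14*(11+(b*a)))

Answer: (14*(11+(b*a)))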